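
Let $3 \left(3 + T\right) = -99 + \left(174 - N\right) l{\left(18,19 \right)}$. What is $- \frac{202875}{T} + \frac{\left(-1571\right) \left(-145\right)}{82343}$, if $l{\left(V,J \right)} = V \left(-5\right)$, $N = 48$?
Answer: $\frac{5858200615}{104740296} \approx 55.931$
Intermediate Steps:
$l{\left(V,J \right)} = - 5 V$
$T = -3816$ ($T = -3 + \frac{-99 + \left(174 - 48\right) \left(\left(-5\right) 18\right)}{3} = -3 + \frac{-99 + \left(174 - 48\right) \left(-90\right)}{3} = -3 + \frac{-99 + 126 \left(-90\right)}{3} = -3 + \frac{-99 - 11340}{3} = -3 + \frac{1}{3} \left(-11439\right) = -3 - 3813 = -3816$)
$- \frac{202875}{T} + \frac{\left(-1571\right) \left(-145\right)}{82343} = - \frac{202875}{-3816} + \frac{\left(-1571\right) \left(-145\right)}{82343} = \left(-202875\right) \left(- \frac{1}{3816}\right) + 227795 \cdot \frac{1}{82343} = \frac{67625}{1272} + \frac{227795}{82343} = \frac{5858200615}{104740296}$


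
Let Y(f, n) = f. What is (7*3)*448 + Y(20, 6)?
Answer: 9428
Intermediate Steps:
(7*3)*448 + Y(20, 6) = (7*3)*448 + 20 = 21*448 + 20 = 9408 + 20 = 9428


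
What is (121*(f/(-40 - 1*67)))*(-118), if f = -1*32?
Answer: -456896/107 ≈ -4270.1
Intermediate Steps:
f = -32
(121*(f/(-40 - 1*67)))*(-118) = (121*(-32/(-40 - 1*67)))*(-118) = (121*(-32/(-40 - 67)))*(-118) = (121*(-32/(-107)))*(-118) = (121*(-32*(-1/107)))*(-118) = (121*(32/107))*(-118) = (3872/107)*(-118) = -456896/107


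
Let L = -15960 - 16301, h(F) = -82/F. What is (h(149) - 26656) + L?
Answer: -8778715/149 ≈ -58918.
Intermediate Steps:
L = -32261
(h(149) - 26656) + L = (-82/149 - 26656) - 32261 = -3971826/149 - 32261 = -8778715/149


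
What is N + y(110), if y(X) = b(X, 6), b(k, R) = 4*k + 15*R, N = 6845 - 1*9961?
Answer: -2586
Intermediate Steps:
N = -3116 (N = 6845 - 9961 = -3116)
y(X) = 90 + 4*X (y(X) = 4*X + 15*6 = 4*X + 90 = 90 + 4*X)
N + y(110) = -3116 + (90 + 4*110) = -3116 + (90 + 440) = -3116 + 530 = -2586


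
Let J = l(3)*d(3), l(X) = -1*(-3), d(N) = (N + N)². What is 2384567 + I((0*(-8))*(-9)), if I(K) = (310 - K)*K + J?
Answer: 2384675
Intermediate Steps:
d(N) = 4*N² (d(N) = (2*N)² = 4*N²)
l(X) = 3
J = 108 (J = 3*(4*3²) = 3*(4*9) = 3*36 = 108)
I(K) = 108 + K*(310 - K) (I(K) = (310 - K)*K + 108 = K*(310 - K) + 108 = 108 + K*(310 - K))
2384567 + I((0*(-8))*(-9)) = 2384567 + (108 - ((0*(-8))*(-9))² + 310*((0*(-8))*(-9))) = 2384567 + (108 - (0*(-9))² + 310*(0*(-9))) = 2384567 + (108 - 1*0² + 310*0) = 2384567 + (108 - 1*0 + 0) = 2384567 + (108 + 0 + 0) = 2384567 + 108 = 2384675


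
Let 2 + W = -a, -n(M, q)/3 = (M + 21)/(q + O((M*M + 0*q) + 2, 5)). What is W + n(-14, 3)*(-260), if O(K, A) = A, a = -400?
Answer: 2161/2 ≈ 1080.5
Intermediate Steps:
n(M, q) = -3*(21 + M)/(5 + q) (n(M, q) = -3*(M + 21)/(q + 5) = -3*(21 + M)/(5 + q))
W = 398 (W = -2 - 1*(-400) = -2 + 400 = 398)
W + n(-14, 3)*(-260) = 398 + (3*(-21 - 1*(-14))/(5 + 3))*(-260) = 398 + (3*(-21 + 14)/8)*(-260) = 398 + (3*(⅛)*(-7))*(-260) = 398 - 21/8*(-260) = 398 + 1365/2 = 2161/2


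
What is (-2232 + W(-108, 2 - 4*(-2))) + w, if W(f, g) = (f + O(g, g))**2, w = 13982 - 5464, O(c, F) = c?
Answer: 15890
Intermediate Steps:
w = 8518
W(f, g) = (f + g)**2
(-2232 + W(-108, 2 - 4*(-2))) + w = (-2232 + (-108 + (2 - 4*(-2)))**2) + 8518 = (-2232 + (-108 + (2 + 8))**2) + 8518 = (-2232 + (-108 + 10)**2) + 8518 = (-2232 + (-98)**2) + 8518 = (-2232 + 9604) + 8518 = 7372 + 8518 = 15890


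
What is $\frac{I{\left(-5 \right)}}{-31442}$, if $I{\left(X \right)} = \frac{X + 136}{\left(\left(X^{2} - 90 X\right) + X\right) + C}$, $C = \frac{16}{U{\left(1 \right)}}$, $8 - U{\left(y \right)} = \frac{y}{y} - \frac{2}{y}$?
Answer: $- \frac{1179}{133502732} \approx -8.8313 \cdot 10^{-6}$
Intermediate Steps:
$U{\left(y \right)} = 7 + \frac{2}{y}$ ($U{\left(y \right)} = 8 - \left(\frac{y}{y} - \frac{2}{y}\right) = 8 - \left(1 - \frac{2}{y}\right) = 7 + \frac{2}{y}$)
$C = \frac{16}{9}$ ($C = \frac{16}{7 + \frac{2}{1}} = \frac{16}{7 + 2 \cdot 1} = \frac{16}{7 + 2} = \frac{16}{9} \approx 1.7778$)
$I{\left(X \right)} = \frac{136 + X}{\frac{16}{9} + X^{2} - 89 X}$ ($I{\left(X \right)} = \frac{X + 136}{\left(\left(X^{2} - 90 X\right) + X\right) + \frac{16}{9}} = \frac{136 + X}{\left(X^{2} - 89 X\right) + \frac{16}{9}} = \frac{136 + X}{\frac{16}{9} + X^{2} - 89 X}$)
$\frac{I{\left(-5 \right)}}{-31442} = \frac{9 \frac{1}{16 - -4005 + 9 \left(-5\right)^{2}} \left(136 - 5\right)}{-31442} = 9 \frac{1}{16 + 4005 + 9 \cdot 25} \cdot 131 \left(- \frac{1}{31442}\right) = 9 \frac{1}{16 + 4005 + 225} \cdot 131 \left(- \frac{1}{31442}\right) = 9 \cdot \frac{1}{4246} \cdot 131 \left(- \frac{1}{31442}\right) = \frac{1179}{4246} \left(- \frac{1}{31442}\right) = - \frac{1179}{133502732}$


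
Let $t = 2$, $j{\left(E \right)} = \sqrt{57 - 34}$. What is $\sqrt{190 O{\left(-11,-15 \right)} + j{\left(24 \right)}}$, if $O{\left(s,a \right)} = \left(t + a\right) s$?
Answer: $\sqrt{27170 + \sqrt{23}} \approx 164.85$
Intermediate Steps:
$j{\left(E \right)} = \sqrt{23}$
$O{\left(s,a \right)} = s \left(2 + a\right)$ ($O{\left(s,a \right)} = \left(2 + a\right) s = s \left(2 + a\right)$)
$\sqrt{190 O{\left(-11,-15 \right)} + j{\left(24 \right)}} = \sqrt{190 \left(- 11 \left(2 - 15\right)\right) + \sqrt{23}} = \sqrt{190 \left(\left(-11\right) \left(-13\right)\right) + \sqrt{23}} = \sqrt{190 \cdot 143 + \sqrt{23}} = \sqrt{27170 + \sqrt{23}}$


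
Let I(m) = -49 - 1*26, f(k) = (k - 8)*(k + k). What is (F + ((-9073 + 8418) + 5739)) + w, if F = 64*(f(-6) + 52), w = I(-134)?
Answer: 19089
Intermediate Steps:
f(k) = 2*k*(-8 + k) (f(k) = (-8 + k)*(2*k) = 2*k*(-8 + k))
I(m) = -75 (I(m) = -49 - 26 = -75)
w = -75
F = 14080 (F = 64*(2*(-6)*(-8 - 6) + 52) = 64*(2*(-6)*(-14) + 52) = 64*(168 + 52) = 64*220 = 14080)
(F + ((-9073 + 8418) + 5739)) + w = (14080 + ((-9073 + 8418) + 5739)) - 75 = (14080 + (-655 + 5739)) - 75 = (14080 + 5084) - 75 = 19164 - 75 = 19089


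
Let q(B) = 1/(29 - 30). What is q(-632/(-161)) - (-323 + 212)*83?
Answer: 9212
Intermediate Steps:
q(B) = -1 (q(B) = 1/(-1) = -1)
q(-632/(-161)) - (-323 + 212)*83 = -1 - (-323 + 212)*83 = -1 - (-111)*83 = -1 - 1*(-9213) = -1 + 9213 = 9212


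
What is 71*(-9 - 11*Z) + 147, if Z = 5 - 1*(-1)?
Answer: -5178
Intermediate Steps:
Z = 6 (Z = 5 + 1 = 6)
71*(-9 - 11*Z) + 147 = 71*(-9 - 11*6) + 147 = 71*(-9 - 66) + 147 = 71*(-75) + 147 = -5325 + 147 = -5178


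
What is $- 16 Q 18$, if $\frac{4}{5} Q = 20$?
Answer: $-7200$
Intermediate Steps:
$Q = 25$ ($Q = \frac{5}{4} \cdot 20 = 25$)
$- 16 Q 18 = \left(-16\right) 25 \cdot 18 = \left(-400\right) 18 = -7200$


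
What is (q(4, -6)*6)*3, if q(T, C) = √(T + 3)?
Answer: 18*√7 ≈ 47.624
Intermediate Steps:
q(T, C) = √(3 + T)
(q(4, -6)*6)*3 = (√(3 + 4)*6)*3 = (√7*6)*3 = (6*√7)*3 = 18*√7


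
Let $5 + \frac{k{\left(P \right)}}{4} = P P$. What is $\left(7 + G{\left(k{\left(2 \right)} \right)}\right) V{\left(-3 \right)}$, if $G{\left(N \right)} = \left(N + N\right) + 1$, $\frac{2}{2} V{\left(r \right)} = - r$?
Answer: $0$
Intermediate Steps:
$V{\left(r \right)} = - r$
$k{\left(P \right)} = -20 + 4 P^{2}$ ($k{\left(P \right)} = -20 + 4 P P = -20 + 4 P^{2}$)
$G{\left(N \right)} = 1 + 2 N$ ($G{\left(N \right)} = 2 N + 1 = 1 + 2 N$)
$\left(7 + G{\left(k{\left(2 \right)} \right)}\right) V{\left(-3 \right)} = \left(7 + \left(1 + 2 \left(-20 + 4 \cdot 2^{2}\right)\right)\right) \left(\left(-1\right) \left(-3\right)\right) = \left(7 + \left(1 + 2 \left(-20 + 4 \cdot 4\right)\right)\right) 3 = \left(7 + \left(1 + 2 \left(-20 + 16\right)\right)\right) 3 = \left(7 + \left(1 + 2 \left(-4\right)\right)\right) 3 = \left(7 + \left(1 - 8\right)\right) 3 = \left(7 - 7\right) 3 = 0 \cdot 3 = 0$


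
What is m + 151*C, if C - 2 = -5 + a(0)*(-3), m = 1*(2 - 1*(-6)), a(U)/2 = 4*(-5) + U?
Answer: 17675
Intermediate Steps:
a(U) = -40 + 2*U (a(U) = 2*(4*(-5) + U) = 2*(-20 + U) = -40 + 2*U)
m = 8 (m = 1*(2 + 6) = 1*8 = 8)
C = 117 (C = 2 + (-5 + (-40 + 2*0)*(-3)) = 2 + (-5 + (-40 + 0)*(-3)) = 2 + (-5 - 40*(-3)) = 2 + (-5 + 120) = 2 + 115 = 117)
m + 151*C = 8 + 151*117 = 8 + 17667 = 17675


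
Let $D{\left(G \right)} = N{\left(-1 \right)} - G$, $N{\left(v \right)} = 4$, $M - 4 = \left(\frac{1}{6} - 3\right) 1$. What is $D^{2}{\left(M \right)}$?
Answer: $\frac{289}{36} \approx 8.0278$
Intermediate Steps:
$M = \frac{7}{6}$ ($M = 4 + \left(\frac{1}{6} - 3\right) 1 = 4 - \frac{17}{6} = \frac{7}{6} \approx 1.1667$)
$D{\left(G \right)} = 4 - G$
$D^{2}{\left(M \right)} = \left(4 - \frac{7}{6}\right)^{2} = \left(\frac{17}{6}\right)^{2} = \frac{289}{36}$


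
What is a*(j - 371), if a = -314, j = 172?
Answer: 62486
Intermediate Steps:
a*(j - 371) = -314*(172 - 371) = -314*(-199) = 62486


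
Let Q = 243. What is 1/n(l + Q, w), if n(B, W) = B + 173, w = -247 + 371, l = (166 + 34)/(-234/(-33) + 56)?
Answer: 347/145452 ≈ 0.0023857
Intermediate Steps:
l = 1100/347 (l = 200/(-234*(-1/33) + 56) = 200/(78/11 + 56) = 200/(694/11) = 200*(11/694) = 1100/347 ≈ 3.1700)
w = 124
n(B, W) = 173 + B
1/n(l + Q, w) = 1/(173 + (1100/347 + 243)) = 1/(173 + 85421/347) = 1/(145452/347) = 347/145452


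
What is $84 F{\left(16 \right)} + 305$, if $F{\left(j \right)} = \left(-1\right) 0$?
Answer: $305$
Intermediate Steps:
$F{\left(j \right)} = 0$
$84 F{\left(16 \right)} + 305 = 84 \cdot 0 + 305 = 0 + 305 = 305$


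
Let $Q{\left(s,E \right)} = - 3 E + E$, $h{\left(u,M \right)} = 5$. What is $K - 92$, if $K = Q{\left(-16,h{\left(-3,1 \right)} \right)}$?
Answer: $-102$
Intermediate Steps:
$Q{\left(s,E \right)} = - 2 E$
$K = -10$ ($K = \left(-2\right) 5 = -10$)
$K - 92 = -10 - 92 = -102$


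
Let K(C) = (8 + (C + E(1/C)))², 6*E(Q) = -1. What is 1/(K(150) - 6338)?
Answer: 36/668641 ≈ 5.3841e-5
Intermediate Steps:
E(Q) = -⅙ (E(Q) = (⅙)*(-1) = -⅙)
K(C) = (47/6 + C)² (K(C) = (8 + (C - ⅙))² = (8 + (-⅙ + C))² = (47/6 + C)²)
1/(K(150) - 6338) = 1/((47 + 6*150)²/36 - 6338) = 1/((47 + 900)²/36 - 6338) = 1/((1/36)*947² - 6338) = 1/((1/36)*896809 - 6338) = 1/(896809/36 - 6338) = 1/(668641/36) = 36/668641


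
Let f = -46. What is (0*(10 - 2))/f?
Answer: 0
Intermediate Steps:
(0*(10 - 2))/f = (0*(10 - 2))/(-46) = (0*8)*(-1/46) = 0*(-1/46) = 0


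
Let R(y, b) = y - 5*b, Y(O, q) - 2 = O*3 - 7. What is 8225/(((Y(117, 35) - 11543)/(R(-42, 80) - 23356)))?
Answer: 195738550/11197 ≈ 17481.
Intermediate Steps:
Y(O, q) = -5 + 3*O (Y(O, q) = 2 + (O*3 - 7) = 2 + (3*O - 7) = 2 + (-7 + 3*O) = -5 + 3*O)
8225/(((Y(117, 35) - 11543)/(R(-42, 80) - 23356))) = 8225/((((-5 + 3*117) - 11543)/((-42 - 5*80) - 23356))) = 8225/((((-5 + 351) - 11543)/((-42 - 400) - 23356))) = 8225/(((346 - 11543)/(-442 - 23356))) = 8225/((-11197/(-23798))) = 8225/((-11197*(-1/23798))) = 8225/(11197/23798) = 8225*(23798/11197) = 195738550/11197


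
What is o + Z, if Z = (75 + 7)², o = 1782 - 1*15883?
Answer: -7377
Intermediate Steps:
o = -14101 (o = 1782 - 15883 = -14101)
Z = 6724 (Z = 82² = 6724)
o + Z = -14101 + 6724 = -7377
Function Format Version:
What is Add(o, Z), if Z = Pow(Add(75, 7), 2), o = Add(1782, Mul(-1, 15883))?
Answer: -7377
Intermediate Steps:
o = -14101 (o = Add(1782, -15883) = -14101)
Z = 6724 (Z = Pow(82, 2) = 6724)
Add(o, Z) = Add(-14101, 6724) = -7377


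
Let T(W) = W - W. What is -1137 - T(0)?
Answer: -1137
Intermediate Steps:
T(W) = 0
-1137 - T(0) = -1137 - 1*0 = -1137 + 0 = -1137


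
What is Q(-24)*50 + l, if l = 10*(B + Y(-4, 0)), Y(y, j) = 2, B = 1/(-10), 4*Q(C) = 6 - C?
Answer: 394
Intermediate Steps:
Q(C) = 3/2 - C/4 (Q(C) = (6 - C)/4 = 3/2 - C/4)
B = -1/10 ≈ -0.10000
l = 19 (l = 10*(-1/10 + 2) = 10*(19/10) = 19)
Q(-24)*50 + l = (3/2 - 1/4*(-24))*50 + 19 = (3/2 + 6)*50 + 19 = (15/2)*50 + 19 = 375 + 19 = 394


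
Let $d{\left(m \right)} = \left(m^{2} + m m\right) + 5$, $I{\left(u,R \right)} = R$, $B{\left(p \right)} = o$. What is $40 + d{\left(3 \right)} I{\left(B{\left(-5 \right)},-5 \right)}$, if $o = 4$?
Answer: $-75$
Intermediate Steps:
$B{\left(p \right)} = 4$
$d{\left(m \right)} = 5 + 2 m^{2}$ ($d{\left(m \right)} = \left(m^{2} + m^{2}\right) + 5 = 2 m^{2} + 5 = 5 + 2 m^{2}$)
$40 + d{\left(3 \right)} I{\left(B{\left(-5 \right)},-5 \right)} = 40 + \left(5 + 2 \cdot 3^{2}\right) \left(-5\right) = 40 + \left(5 + 2 \cdot 9\right) \left(-5\right) = 40 + \left(5 + 18\right) \left(-5\right) = 40 + 23 \left(-5\right) = 40 - 115 = -75$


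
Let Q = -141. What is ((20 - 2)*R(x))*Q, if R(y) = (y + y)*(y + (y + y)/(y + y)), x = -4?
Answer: -60912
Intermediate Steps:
R(y) = 2*y*(1 + y) (R(y) = (2*y)*(y + (2*y)/((2*y))) = (2*y)*(y + (2*y)*(1/(2*y))) = (2*y)*(y + 1) = (2*y)*(1 + y) = 2*y*(1 + y))
((20 - 2)*R(x))*Q = ((20 - 2)*(2*(-4)*(1 - 4)))*(-141) = (18*(2*(-4)*(-3)))*(-141) = (18*24)*(-141) = 432*(-141) = -60912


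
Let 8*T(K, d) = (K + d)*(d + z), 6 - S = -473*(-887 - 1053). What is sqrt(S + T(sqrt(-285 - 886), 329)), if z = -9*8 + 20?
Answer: sqrt(-14499558 + 554*I*sqrt(1171))/4 ≈ 0.62233 + 951.96*I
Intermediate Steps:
z = -52 (z = -72 + 20 = -52)
S = -917614 (S = 6 - (-473)*(-887 - 1053) = 6 - (-473)*(-1940) = 6 - 1*917620 = 6 - 917620 = -917614)
T(K, d) = (-52 + d)*(K + d)/8 (T(K, d) = ((K + d)*(d - 52))/8 = ((K + d)*(-52 + d))/8 = ((-52 + d)*(K + d))/8 = (-52 + d)*(K + d)/8)
sqrt(S + T(sqrt(-285 - 886), 329)) = sqrt(-917614 + (-13*sqrt(-285 - 886)/2 - 13/2*329 + (1/8)*329**2 + (1/8)*sqrt(-285 - 886)*329)) = sqrt(-917614 + (-13*I*sqrt(1171)/2 - 4277/2 + (1/8)*108241 + (1/8)*sqrt(-1171)*329)) = sqrt(-917614 + (-13*I*sqrt(1171)/2 - 4277/2 + 108241/8 + (1/8)*(I*sqrt(1171))*329)) = sqrt(-917614 + (-13*I*sqrt(1171)/2 - 4277/2 + 108241/8 + 329*I*sqrt(1171)/8)) = sqrt(-917614 + (91133/8 + 277*I*sqrt(1171)/8)) = sqrt(-7249779/8 + 277*I*sqrt(1171)/8)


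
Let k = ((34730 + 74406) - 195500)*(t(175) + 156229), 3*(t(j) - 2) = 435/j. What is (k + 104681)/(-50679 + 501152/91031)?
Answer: 42988892143694491/161450061395 ≈ 2.6627e+5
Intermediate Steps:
t(j) = 2 + 145/j (t(j) = 2 + (435/j)/3 = 2 + 145/j)
k = -472248197496/35 (k = ((34730 + 74406) - 195500)*((2 + 145/175) + 156229) = (109136 - 195500)*((2 + 145*(1/175)) + 156229) = -86364*((2 + 29/35) + 156229) = -86364*(99/35 + 156229) = -86364*5468114/35 = -472248197496/35 ≈ -1.3493e+10)
(k + 104681)/(-50679 + 501152/91031) = (-472248197496/35 + 104681)/(-50679 + 501152/91031) = -472244533661/(35*(-50679 + 501152*(1/91031))) = -472244533661/(35*(-50679 + 501152/91031)) = -472244533661/(35*(-4612858897/91031)) = -472244533661/35*(-91031/4612858897) = 42988892143694491/161450061395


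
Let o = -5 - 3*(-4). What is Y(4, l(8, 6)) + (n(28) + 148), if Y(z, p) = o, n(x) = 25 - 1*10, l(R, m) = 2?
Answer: 170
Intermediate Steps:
o = 7 (o = -5 + 12 = 7)
n(x) = 15 (n(x) = 25 - 10 = 15)
Y(z, p) = 7
Y(4, l(8, 6)) + (n(28) + 148) = 7 + (15 + 148) = 7 + 163 = 170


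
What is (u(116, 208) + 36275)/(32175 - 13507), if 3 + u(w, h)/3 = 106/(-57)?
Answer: 13249/6821 ≈ 1.9424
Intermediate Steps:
u(w, h) = -277/19 (u(w, h) = -9 + 3*(106/(-57)) = -9 + 3*(106*(-1/57)) = -9 + 3*(-106/57) = -9 - 106/19 = -277/19)
(u(116, 208) + 36275)/(32175 - 13507) = (-277/19 + 36275)/(32175 - 13507) = (688948/19)/18668 = (688948/19)*(1/18668) = 13249/6821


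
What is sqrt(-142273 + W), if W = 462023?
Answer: 5*sqrt(12790) ≈ 565.46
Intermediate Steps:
sqrt(-142273 + W) = sqrt(-142273 + 462023) = sqrt(319750) = 5*sqrt(12790)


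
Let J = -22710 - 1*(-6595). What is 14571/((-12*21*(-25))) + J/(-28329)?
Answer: 8163593/2832900 ≈ 2.8817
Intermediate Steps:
J = -16115 (J = -22710 + 6595 = -16115)
14571/((-12*21*(-25))) + J/(-28329) = 14571/((-12*21*(-25))) - 16115/(-28329) = 14571/((-252*(-25))) - 16115*(-1/28329) = 14571/6300 + 16115/28329 = 14571*(1/6300) + 16115/28329 = 1619/700 + 16115/28329 = 8163593/2832900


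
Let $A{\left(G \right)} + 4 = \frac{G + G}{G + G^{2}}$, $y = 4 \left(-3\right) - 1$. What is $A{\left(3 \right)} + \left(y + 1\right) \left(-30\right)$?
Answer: $\frac{713}{2} \approx 356.5$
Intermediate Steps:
$y = -13$ ($y = -12 - 1 = -13$)
$A{\left(G \right)} = -4 + \frac{2 G}{G + G^{2}}$ ($A{\left(G \right)} = -4 + \frac{G + G}{G + G^{2}} = -4 + \frac{2 G}{G + G^{2}}$)
$A{\left(3 \right)} + \left(y + 1\right) \left(-30\right) = \frac{2 \left(-1 - 6\right)}{1 + 3} + \left(-13 + 1\right) \left(-30\right) = \frac{2 \left(-1 - 6\right)}{4} - -360 = 2 \cdot \frac{1}{4} \left(-7\right) + 360 = - \frac{7}{2} + 360 = \frac{713}{2}$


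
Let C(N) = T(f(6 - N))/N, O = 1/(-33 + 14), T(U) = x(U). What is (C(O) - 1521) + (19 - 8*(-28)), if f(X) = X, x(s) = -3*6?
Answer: -936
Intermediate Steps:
x(s) = -18
T(U) = -18
O = -1/19 (O = 1/(-19) = -1/19 ≈ -0.052632)
C(N) = -18/N
(C(O) - 1521) + (19 - 8*(-28)) = (-18/(-1/19) - 1521) + (19 - 8*(-28)) = (-18*(-19) - 1521) + (19 + 224) = (342 - 1521) + 243 = -1179 + 243 = -936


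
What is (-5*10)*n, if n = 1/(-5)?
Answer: 10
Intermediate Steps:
n = -⅕ ≈ -0.20000
(-5*10)*n = -5*10*(-⅕) = -50*(-⅕) = 10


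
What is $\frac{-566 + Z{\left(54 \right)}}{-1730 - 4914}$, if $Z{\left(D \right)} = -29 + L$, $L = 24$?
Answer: $\frac{571}{6644} \approx 0.085942$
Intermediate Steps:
$Z{\left(D \right)} = -5$ ($Z{\left(D \right)} = -29 + 24 = -5$)
$\frac{-566 + Z{\left(54 \right)}}{-1730 - 4914} = \frac{-566 - 5}{-1730 - 4914} = - \frac{571}{-6644} = \left(-571\right) \left(- \frac{1}{6644}\right) = \frac{571}{6644}$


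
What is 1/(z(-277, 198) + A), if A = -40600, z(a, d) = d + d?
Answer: -1/40204 ≈ -2.4873e-5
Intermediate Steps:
z(a, d) = 2*d
1/(z(-277, 198) + A) = 1/(2*198 - 40600) = 1/(396 - 40600) = 1/(-40204) = -1/40204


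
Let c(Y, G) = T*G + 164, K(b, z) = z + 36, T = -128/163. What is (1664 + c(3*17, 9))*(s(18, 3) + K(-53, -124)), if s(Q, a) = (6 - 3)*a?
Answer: -23448148/163 ≈ -1.4385e+5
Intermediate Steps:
T = -128/163 (T = -128*1/163 = -128/163 ≈ -0.78528)
s(Q, a) = 3*a
K(b, z) = 36 + z
c(Y, G) = 164 - 128*G/163 (c(Y, G) = -128*G/163 + 164 = 164 - 128*G/163)
(1664 + c(3*17, 9))*(s(18, 3) + K(-53, -124)) = (1664 + (164 - 128/163*9))*(3*3 + (36 - 124)) = (1664 + (164 - 1152/163))*(9 - 88) = (1664 + 25580/163)*(-79) = (296812/163)*(-79) = -23448148/163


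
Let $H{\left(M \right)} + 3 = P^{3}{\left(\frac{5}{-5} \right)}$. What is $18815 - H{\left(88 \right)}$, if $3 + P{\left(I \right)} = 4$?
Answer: $18817$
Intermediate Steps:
$P{\left(I \right)} = 1$ ($P{\left(I \right)} = -3 + 4 = 1$)
$H{\left(M \right)} = -2$ ($H{\left(M \right)} = -3 + 1^{3} = -3 + 1 = -2$)
$18815 - H{\left(88 \right)} = 18815 - -2 = 18815 + 2 = 18817$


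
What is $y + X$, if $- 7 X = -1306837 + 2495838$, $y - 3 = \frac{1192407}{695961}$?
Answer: $- \frac{39403588711}{231987} \approx -1.6985 \cdot 10^{5}$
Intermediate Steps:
$y = \frac{1093430}{231987}$ ($y = 3 + \frac{1192407}{695961} = 3 + 1192407 \cdot \frac{1}{695961} = 3 + \frac{397469}{231987} = \frac{1093430}{231987} \approx 4.7133$)
$X = - \frac{1189001}{7}$ ($X = - \frac{-1306837 + 2495838}{7} = \left(- \frac{1}{7}\right) 1189001 = - \frac{1189001}{7} \approx -1.6986 \cdot 10^{5}$)
$y + X = \frac{1093430}{231987} - \frac{1189001}{7} = - \frac{39403588711}{231987}$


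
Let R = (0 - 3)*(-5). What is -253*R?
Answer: -3795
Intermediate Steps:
R = 15 (R = -3*(-5) = 15)
-253*R = -253*15 = -3795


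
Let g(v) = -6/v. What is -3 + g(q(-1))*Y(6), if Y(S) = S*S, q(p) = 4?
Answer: -57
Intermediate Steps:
Y(S) = S**2
-3 + g(q(-1))*Y(6) = -3 - 6/4*6**2 = -3 - 6*1/4*36 = -3 - 3/2*36 = -3 - 54 = -57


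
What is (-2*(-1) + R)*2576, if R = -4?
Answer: -5152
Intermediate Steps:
(-2*(-1) + R)*2576 = (-2*(-1) - 4)*2576 = (2 - 4)*2576 = -2*2576 = -5152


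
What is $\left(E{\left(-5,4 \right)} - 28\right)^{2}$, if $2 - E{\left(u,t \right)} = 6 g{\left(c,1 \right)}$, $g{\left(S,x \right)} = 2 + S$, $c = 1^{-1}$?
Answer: $1936$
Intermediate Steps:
$c = 1$
$E{\left(u,t \right)} = -16$ ($E{\left(u,t \right)} = 2 - 6 \left(2 + 1\right) = 2 - 6 \cdot 3 = 2 - 18 = -16$)
$\left(E{\left(-5,4 \right)} - 28\right)^{2} = \left(-16 - 28\right)^{2} = \left(-44\right)^{2} = 1936$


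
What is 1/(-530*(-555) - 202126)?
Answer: 1/92024 ≈ 1.0867e-5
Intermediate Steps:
1/(-530*(-555) - 202126) = 1/(294150 - 202126) = 1/92024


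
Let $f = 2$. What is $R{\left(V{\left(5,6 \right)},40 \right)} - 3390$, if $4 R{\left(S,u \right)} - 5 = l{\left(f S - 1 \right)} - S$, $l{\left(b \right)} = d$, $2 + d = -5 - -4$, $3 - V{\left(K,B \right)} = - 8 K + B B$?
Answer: $- \frac{13565}{4} \approx -3391.3$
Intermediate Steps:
$V{\left(K,B \right)} = 3 - B^{2} + 8 K$ ($V{\left(K,B \right)} = 3 - \left(- 8 K + B B\right) = 3 - \left(- 8 K + B^{2}\right) = 3 - \left(B^{2} - 8 K\right) = 3 - B^{2} + 8 K$)
$d = -3$ ($d = -2 - 1 = -3$)
$l{\left(b \right)} = -3$
$R{\left(S,u \right)} = \frac{1}{2} - \frac{S}{4}$ ($R{\left(S,u \right)} = \frac{5}{4} + \frac{-3 - S}{4} = \frac{5}{4} - \left(\frac{3}{4} + \frac{S}{4}\right) = \frac{1}{2} - \frac{S}{4}$)
$R{\left(V{\left(5,6 \right)},40 \right)} - 3390 = \left(\frac{1}{2} - \frac{3 - 6^{2} + 8 \cdot 5}{4}\right) - 3390 = \left(\frac{1}{2} - \frac{3 - 36 + 40}{4}\right) - 3390 = \left(\frac{1}{2} - \frac{7}{4}\right) - 3390 = - \frac{5}{4} - 3390 = - \frac{13565}{4}$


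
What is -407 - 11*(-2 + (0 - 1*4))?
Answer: -341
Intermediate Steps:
-407 - 11*(-2 + (0 - 1*4)) = -407 - 11*(-2 + (0 - 4)) = -407 - 11*(-2 - 4) = -407 - 11*(-6) = -407 - 1*(-66) = -407 + 66 = -341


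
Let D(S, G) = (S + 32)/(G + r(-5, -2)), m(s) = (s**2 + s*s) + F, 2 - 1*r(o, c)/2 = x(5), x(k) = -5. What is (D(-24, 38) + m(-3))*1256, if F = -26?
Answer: -128112/13 ≈ -9854.8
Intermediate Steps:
r(o, c) = 14 (r(o, c) = 4 - 2*(-5) = 4 + 10 = 14)
m(s) = -26 + 2*s**2 (m(s) = (s**2 + s*s) - 26 = (s**2 + s**2) - 26 = 2*s**2 - 26 = -26 + 2*s**2)
D(S, G) = (32 + S)/(14 + G) (D(S, G) = (S + 32)/(G + 14) = (32 + S)/(14 + G))
(D(-24, 38) + m(-3))*1256 = ((32 - 24)/(14 + 38) + (-26 + 2*(-3)**2))*1256 = (8/52 + (-26 + 2*9))*1256 = ((1/52)*8 + (-26 + 18))*1256 = (2/13 - 8)*1256 = -102/13*1256 = -128112/13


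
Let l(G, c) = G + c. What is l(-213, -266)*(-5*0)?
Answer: 0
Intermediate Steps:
l(-213, -266)*(-5*0) = (-213 - 266)*(-5*0) = -479*0 = 0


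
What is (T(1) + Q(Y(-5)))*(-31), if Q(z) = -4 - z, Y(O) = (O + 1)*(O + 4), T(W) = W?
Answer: 217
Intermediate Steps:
Y(O) = (1 + O)*(4 + O)
(T(1) + Q(Y(-5)))*(-31) = (1 + (-4 - (4 + (-5)² + 5*(-5))))*(-31) = (1 + (-4 - (4 + 25 - 25)))*(-31) = (1 + (-4 - 1*4))*(-31) = (1 + (-4 - 4))*(-31) = (1 - 8)*(-31) = -7*(-31) = 217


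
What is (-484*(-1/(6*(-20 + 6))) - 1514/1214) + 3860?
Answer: 49114076/12747 ≈ 3853.0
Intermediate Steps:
(-484*(-1/(6*(-20 + 6))) - 1514/1214) + 3860 = (-484/((-14*(-6))) - 1514*1/1214) + 3860 = (-484/84 - 757/607) + 3860 = (-484*1/84 - 757/607) + 3860 = (-121/21 - 757/607) + 3860 = -89344/12747 + 3860 = 49114076/12747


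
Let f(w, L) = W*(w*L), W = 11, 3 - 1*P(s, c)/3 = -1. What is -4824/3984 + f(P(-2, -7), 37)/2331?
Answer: 3083/3486 ≈ 0.88439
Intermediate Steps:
P(s, c) = 12 (P(s, c) = 9 - 3*(-1) = 9 + 3 = 12)
f(w, L) = 11*L*w (f(w, L) = 11*(w*L) = 11*(L*w) = 11*L*w)
-4824/3984 + f(P(-2, -7), 37)/2331 = -4824/3984 + (11*37*12)/2331 = -4824*1/3984 + 4884*(1/2331) = -201/166 + 44/21 = 3083/3486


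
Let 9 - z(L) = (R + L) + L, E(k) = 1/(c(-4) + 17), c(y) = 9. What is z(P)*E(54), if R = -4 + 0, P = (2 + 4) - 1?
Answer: 3/26 ≈ 0.11538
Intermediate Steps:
P = 5 (P = 6 - 1 = 5)
E(k) = 1/26 (E(k) = 1/(9 + 17) = 1/26)
R = -4
z(L) = 13 - 2*L (z(L) = 9 - ((-4 + L) + L) = 9 - (-4 + 2*L) = 9 + (4 - 2*L) = 13 - 2*L)
z(P)*E(54) = (13 - 2*5)*(1/26) = (13 - 10)*(1/26) = 3*(1/26) = 3/26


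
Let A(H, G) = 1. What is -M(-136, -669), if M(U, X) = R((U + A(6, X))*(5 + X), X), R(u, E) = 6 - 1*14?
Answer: 8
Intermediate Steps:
R(u, E) = -8 (R(u, E) = 6 - 14 = -8)
M(U, X) = -8
-M(-136, -669) = -1*(-8) = 8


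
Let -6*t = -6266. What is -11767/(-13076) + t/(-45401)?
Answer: 223104799/254427204 ≈ 0.87689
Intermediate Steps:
t = 3133/3 (t = -⅙*(-6266) = 3133/3 ≈ 1044.3)
-11767/(-13076) + t/(-45401) = -11767/(-13076) + (3133/3)/(-45401) = -11767*(-1/13076) + (3133/3)*(-1/45401) = 1681/1868 - 3133/136203 = 223104799/254427204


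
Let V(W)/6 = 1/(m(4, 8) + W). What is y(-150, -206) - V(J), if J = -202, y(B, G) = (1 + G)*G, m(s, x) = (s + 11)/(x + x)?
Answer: 135854006/3217 ≈ 42230.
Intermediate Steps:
m(s, x) = (11 + s)/(2*x) (m(s, x) = (11 + s)/((2*x)) = (11 + s)*(1/(2*x)) = (11 + s)/(2*x))
y(B, G) = G*(1 + G)
V(W) = 6/(15/16 + W) (V(W) = 6/((1/2)*(11 + 4)/8 + W) = 6/((1/2)*(1/8)*15 + W) = 6/(15/16 + W))
y(-150, -206) - V(J) = -206*(1 - 206) - 96/(15 + 16*(-202)) = -206*(-205) - 96/(15 - 3232) = 42230 - 96/(-3217) = 42230 - 96*(-1)/3217 = 42230 - 1*(-96/3217) = 42230 + 96/3217 = 135854006/3217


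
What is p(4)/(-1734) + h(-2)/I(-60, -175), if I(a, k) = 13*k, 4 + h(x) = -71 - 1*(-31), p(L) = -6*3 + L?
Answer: 54073/1972425 ≈ 0.027414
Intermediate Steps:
p(L) = -18 + L
h(x) = -44 (h(x) = -4 + (-71 - 1*(-31)) = -4 + (-71 + 31) = -4 - 40 = -44)
p(4)/(-1734) + h(-2)/I(-60, -175) = (-18 + 4)/(-1734) - 44/(13*(-175)) = -14*(-1/1734) - 44/(-2275) = 7/867 - 44*(-1/2275) = 7/867 + 44/2275 = 54073/1972425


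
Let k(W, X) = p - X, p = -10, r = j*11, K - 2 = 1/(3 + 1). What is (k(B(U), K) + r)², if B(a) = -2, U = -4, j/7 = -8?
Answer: 6315169/16 ≈ 3.9470e+5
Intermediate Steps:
j = -56 (j = 7*(-8) = -56)
K = 9/4 (K = 2 + 1/(3 + 1) = 2 + 1/4 = 2 + ¼ = 9/4 ≈ 2.2500)
r = -616 (r = -56*11 = -616)
k(W, X) = -10 - X
(k(B(U), K) + r)² = ((-10 - 1*9/4) - 616)² = ((-10 - 9/4) - 616)² = (-49/4 - 616)² = (-2513/4)² = 6315169/16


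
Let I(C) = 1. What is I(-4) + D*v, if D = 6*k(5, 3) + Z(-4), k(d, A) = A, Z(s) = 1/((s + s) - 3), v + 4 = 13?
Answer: 1784/11 ≈ 162.18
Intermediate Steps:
v = 9 (v = -4 + 13 = 9)
Z(s) = 1/(-3 + 2*s) (Z(s) = 1/(2*s - 3) = 1/(-3 + 2*s))
D = 197/11 (D = 6*3 + 1/(-3 + 2*(-4)) = 18 + 1/(-3 - 8) = 18 + 1/(-11) = 18 - 1/11 = 197/11 ≈ 17.909)
I(-4) + D*v = 1 + (197/11)*9 = 1 + 1773/11 = 1784/11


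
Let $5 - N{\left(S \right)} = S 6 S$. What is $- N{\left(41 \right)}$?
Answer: $10081$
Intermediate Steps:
$N{\left(S \right)} = 5 - 6 S^{2}$ ($N{\left(S \right)} = 5 - S 6 S = 5 - 6 S S = 5 - 6 S^{2}$)
$- N{\left(41 \right)} = - (5 - 6 \cdot 41^{2}) = - (5 - 10086) = \left(-1\right) \left(-10081\right) = 10081$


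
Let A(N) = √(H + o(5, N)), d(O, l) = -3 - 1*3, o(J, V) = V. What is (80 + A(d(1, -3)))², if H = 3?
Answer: (80 + I*√3)² ≈ 6397.0 + 277.13*I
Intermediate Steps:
d(O, l) = -6 (d(O, l) = -3 - 3 = -6)
A(N) = √(3 + N)
(80 + A(d(1, -3)))² = (80 + √(3 - 6))² = (80 + √(-3))² = (80 + I*√3)²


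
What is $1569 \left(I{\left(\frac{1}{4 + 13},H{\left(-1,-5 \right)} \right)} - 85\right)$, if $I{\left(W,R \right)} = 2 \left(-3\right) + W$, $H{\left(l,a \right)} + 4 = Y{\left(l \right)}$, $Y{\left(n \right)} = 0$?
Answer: $- \frac{2425674}{17} \approx -1.4269 \cdot 10^{5}$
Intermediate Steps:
$H{\left(l,a \right)} = -4$ ($H{\left(l,a \right)} = -4 + 0 = -4$)
$I{\left(W,R \right)} = -6 + W$
$1569 \left(I{\left(\frac{1}{4 + 13},H{\left(-1,-5 \right)} \right)} - 85\right) = 1569 \left(\left(-6 + \frac{1}{4 + 13}\right) - 85\right) = 1569 \left(\left(-6 + \frac{1}{17}\right) - 85\right) = 1569 \left(- \frac{101}{17} - 85\right) = 1569 \left(- \frac{1546}{17}\right) = - \frac{2425674}{17}$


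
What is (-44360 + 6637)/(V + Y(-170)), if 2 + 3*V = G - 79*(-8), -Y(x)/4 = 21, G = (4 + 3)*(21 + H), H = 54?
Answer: -5389/43 ≈ -125.33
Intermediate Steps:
G = 525 (G = (4 + 3)*(21 + 54) = 7*75 = 525)
Y(x) = -84 (Y(x) = -4*21 = -84)
V = 385 (V = -⅔ + (525 - 79*(-8))/3 = -⅔ + (525 + 632)/3 = -⅔ + (⅓)*1157 = -⅔ + 1157/3 = 385)
(-44360 + 6637)/(V + Y(-170)) = (-44360 + 6637)/(385 - 84) = -37723/301 = -37723*1/301 = -5389/43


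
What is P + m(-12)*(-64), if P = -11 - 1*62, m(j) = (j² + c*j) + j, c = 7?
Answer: -3145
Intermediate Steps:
m(j) = j² + 8*j (m(j) = (j² + 7*j) + j = j² + 8*j)
P = -73 (P = -11 - 62 = -73)
P + m(-12)*(-64) = -73 - 12*(8 - 12)*(-64) = -73 - 12*(-4)*(-64) = -73 + 48*(-64) = -73 - 3072 = -3145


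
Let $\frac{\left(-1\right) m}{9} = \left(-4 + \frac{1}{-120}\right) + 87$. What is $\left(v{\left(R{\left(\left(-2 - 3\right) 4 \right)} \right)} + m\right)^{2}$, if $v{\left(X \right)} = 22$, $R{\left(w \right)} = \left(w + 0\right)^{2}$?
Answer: $\frac{840826009}{1600} \approx 5.2552 \cdot 10^{5}$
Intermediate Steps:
$R{\left(w \right)} = w^{2}$
$m = - \frac{29877}{40}$ ($m = - 9 \left(\left(-4 + \frac{1}{-120}\right) + 87\right) = - 9 \left(\left(-4 - \frac{1}{120}\right) + 87\right) = - 9 \left(- \frac{481}{120} + 87\right) = \left(-9\right) \frac{9959}{120} = - \frac{29877}{40} \approx -746.92$)
$\left(v{\left(R{\left(\left(-2 - 3\right) 4 \right)} \right)} + m\right)^{2} = \left(22 - \frac{29877}{40}\right)^{2} = \left(- \frac{28997}{40}\right)^{2} = \frac{840826009}{1600}$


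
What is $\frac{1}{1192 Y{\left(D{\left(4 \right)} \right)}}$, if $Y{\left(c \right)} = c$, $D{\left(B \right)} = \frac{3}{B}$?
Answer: $\frac{1}{894} \approx 0.0011186$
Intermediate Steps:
$\frac{1}{1192 Y{\left(D{\left(4 \right)} \right)}} = \frac{1}{1192 \cdot \frac{3}{4}} = \frac{1}{894}$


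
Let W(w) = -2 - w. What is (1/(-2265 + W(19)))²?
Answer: 1/5225796 ≈ 1.9136e-7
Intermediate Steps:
(1/(-2265 + W(19)))² = (1/(-2265 + (-2 - 1*19)))² = (1/(-2265 + (-2 - 19)))² = (1/(-2265 - 21))² = (1/(-2286))² = (-1/2286)² = 1/5225796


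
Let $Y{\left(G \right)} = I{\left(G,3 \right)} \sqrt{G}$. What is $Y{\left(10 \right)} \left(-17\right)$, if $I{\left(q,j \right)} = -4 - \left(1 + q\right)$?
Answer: $255 \sqrt{10} \approx 806.38$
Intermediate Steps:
$I{\left(q,j \right)} = -5 - q$ ($I{\left(q,j \right)} = -4 - \left(1 + q\right) = -5 - q$)
$Y{\left(G \right)} = \sqrt{G} \left(-5 - G\right)$ ($Y{\left(G \right)} = \left(-5 - G\right) \sqrt{G} = \sqrt{G} \left(-5 - G\right)$)
$Y{\left(10 \right)} \left(-17\right) = \sqrt{10} \left(-5 - 10\right) \left(-17\right) = \sqrt{10} \left(-15\right) \left(-17\right) = - 15 \sqrt{10} \left(-17\right) = 255 \sqrt{10}$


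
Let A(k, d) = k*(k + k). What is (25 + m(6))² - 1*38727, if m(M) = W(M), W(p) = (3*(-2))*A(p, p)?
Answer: 126922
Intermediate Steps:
A(k, d) = 2*k² (A(k, d) = k*(2*k) = 2*k²)
W(p) = -12*p² (W(p) = (3*(-2))*(2*p²) = -12*p²)
m(M) = -12*M²
(25 + m(6))² - 1*38727 = (25 - 12*6²)² - 1*38727 = (25 - 12*36)² - 38727 = (25 - 432)² - 38727 = (-407)² - 38727 = 165649 - 38727 = 126922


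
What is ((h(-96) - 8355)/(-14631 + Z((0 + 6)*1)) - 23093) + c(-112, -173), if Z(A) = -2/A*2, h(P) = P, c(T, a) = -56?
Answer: -1016100002/43895 ≈ -23148.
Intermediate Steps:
Z(A) = -4/A
((h(-96) - 8355)/(-14631 + Z((0 + 6)*1)) - 23093) + c(-112, -173) = ((-96 - 8355)/(-14631 - 4/(0 + 6)) - 23093) - 56 = (-8451/(-14631 - 4/(6*1)) - 23093) - 56 = (-8451/(-14631 - 4/6) - 23093) - 56 = (-8451/(-14631 - 4*⅙) - 23093) - 56 = (-8451/(-14631 - ⅔) - 23093) - 56 = (-8451/(-43895/3) - 23093) - 56 = (-8451*(-3/43895) - 23093) - 56 = (25353/43895 - 23093) - 56 = -1013641882/43895 - 56 = -1016100002/43895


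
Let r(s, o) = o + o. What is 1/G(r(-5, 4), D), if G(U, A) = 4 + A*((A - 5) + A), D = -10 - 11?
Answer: 1/991 ≈ 0.0010091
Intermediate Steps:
r(s, o) = 2*o
D = -21
G(U, A) = 4 + A*(-5 + 2*A) (G(U, A) = 4 + A*((-5 + A) + A) = 4 + A*(-5 + 2*A))
1/G(r(-5, 4), D) = 1/(4 - 5*(-21) + 2*(-21)**2) = 1/(4 + 105 + 2*441) = 1/(4 + 105 + 882) = 1/991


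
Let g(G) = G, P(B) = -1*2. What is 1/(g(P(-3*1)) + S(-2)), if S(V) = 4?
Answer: ½ ≈ 0.50000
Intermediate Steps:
P(B) = -2
1/(g(P(-3*1)) + S(-2)) = 1/(-2 + 4) = 1/2 = ½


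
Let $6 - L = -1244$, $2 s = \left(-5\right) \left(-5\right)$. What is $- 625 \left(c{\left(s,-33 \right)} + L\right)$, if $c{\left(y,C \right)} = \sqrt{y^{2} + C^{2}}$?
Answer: $-781250 - \frac{625 \sqrt{4981}}{2} \approx -8.0331 \cdot 10^{5}$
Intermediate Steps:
$s = \frac{25}{2}$ ($s = \frac{\left(-5\right) \left(-5\right)}{2} = \frac{1}{2} \cdot 25 = \frac{25}{2} \approx 12.5$)
$L = 1250$ ($L = 6 - -1244 = 6 + 1244 = 1250$)
$c{\left(y,C \right)} = \sqrt{C^{2} + y^{2}}$
$- 625 \left(c{\left(s,-33 \right)} + L\right) = - 625 \left(\sqrt{\left(-33\right)^{2} + \left(\frac{25}{2}\right)^{2}} + 1250\right) = - 625 \left(\sqrt{1089 + \frac{625}{4}} + 1250\right) = - 625 \left(\sqrt{\frac{4981}{4}} + 1250\right) = - 625 \left(\frac{\sqrt{4981}}{2} + 1250\right) = - 625 \left(1250 + \frac{\sqrt{4981}}{2}\right) = -781250 - \frac{625 \sqrt{4981}}{2}$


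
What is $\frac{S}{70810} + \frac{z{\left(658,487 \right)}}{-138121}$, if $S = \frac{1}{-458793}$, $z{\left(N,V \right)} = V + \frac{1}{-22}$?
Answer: $- \frac{87008662922488}{24679353625035615} \approx -0.0035256$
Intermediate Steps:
$z{\left(N,V \right)} = - \frac{1}{22} + V$ ($z{\left(N,V \right)} = V - \frac{1}{22} = - \frac{1}{22} + V$)
$S = - \frac{1}{458793} \approx -2.1796 \cdot 10^{-6}$
$\frac{S}{70810} + \frac{z{\left(658,487 \right)}}{-138121} = - \frac{1}{458793 \cdot 70810} + \frac{- \frac{1}{22} + 487}{-138121} = \left(- \frac{1}{458793}\right) \frac{1}{70810} + \frac{10713}{22} \left(- \frac{1}{138121}\right) = - \frac{1}{32487132330} - \frac{10713}{3038662} = - \frac{87008662922488}{24679353625035615}$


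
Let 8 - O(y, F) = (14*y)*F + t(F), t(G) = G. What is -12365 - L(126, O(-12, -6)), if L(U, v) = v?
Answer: -11371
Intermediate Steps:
O(y, F) = 8 - F - 14*F*y (O(y, F) = 8 - ((14*y)*F + F) = 8 - (14*F*y + F) = 8 - (F + 14*F*y) = 8 + (-F - 14*F*y) = 8 - F - 14*F*y)
-12365 - L(126, O(-12, -6)) = -12365 - (8 - 1*(-6) - 14*(-6)*(-12)) = -12365 - (8 + 6 - 1008) = -12365 - 1*(-994) = -12365 + 994 = -11371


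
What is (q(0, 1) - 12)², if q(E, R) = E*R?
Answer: 144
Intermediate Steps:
(q(0, 1) - 12)² = (0*1 - 12)² = (0 - 12)² = (-12)² = 144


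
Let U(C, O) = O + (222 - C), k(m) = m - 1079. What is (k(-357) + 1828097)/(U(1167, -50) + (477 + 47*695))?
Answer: 1826661/32147 ≈ 56.822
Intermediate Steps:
k(m) = -1079 + m
U(C, O) = 222 + O - C
(k(-357) + 1828097)/(U(1167, -50) + (477 + 47*695)) = ((-1079 - 357) + 1828097)/((222 - 50 - 1*1167) + (477 + 47*695)) = (-1436 + 1828097)/((222 - 50 - 1167) + (477 + 32665)) = 1826661/(-995 + 33142) = 1826661/32147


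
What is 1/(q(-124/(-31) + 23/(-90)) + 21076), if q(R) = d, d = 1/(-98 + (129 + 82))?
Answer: 113/2381589 ≈ 4.7447e-5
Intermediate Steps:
d = 1/113 (d = 1/(-98 + 211) = 1/113 ≈ 0.0088496)
q(R) = 1/113
1/(q(-124/(-31) + 23/(-90)) + 21076) = 1/(1/113 + 21076) = 1/(2381589/113) = 113/2381589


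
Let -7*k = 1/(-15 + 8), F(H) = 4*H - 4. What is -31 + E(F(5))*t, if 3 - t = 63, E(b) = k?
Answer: -1579/49 ≈ -32.224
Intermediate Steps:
F(H) = -4 + 4*H
k = 1/49 (k = -1/(7*(-15 + 8)) = -⅐/(-7) = -⅐*(-⅐) = 1/49 ≈ 0.020408)
E(b) = 1/49
t = -60 (t = 3 - 1*63 = 3 - 63 = -60)
-31 + E(F(5))*t = -31 + (1/49)*(-60) = -31 - 60/49 = -1579/49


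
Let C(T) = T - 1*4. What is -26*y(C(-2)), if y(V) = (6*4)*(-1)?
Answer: 624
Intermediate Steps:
C(T) = -4 + T (C(T) = T - 4 = -4 + T)
y(V) = -24 (y(V) = 24*(-1) = -24)
-26*y(C(-2)) = -26*(-24) = 624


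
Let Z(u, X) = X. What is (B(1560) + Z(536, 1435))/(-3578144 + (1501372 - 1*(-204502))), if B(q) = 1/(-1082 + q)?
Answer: -9661/12604860 ≈ -0.00076645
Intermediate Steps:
(B(1560) + Z(536, 1435))/(-3578144 + (1501372 - 1*(-204502))) = (1/(-1082 + 1560) + 1435)/(-3578144 + (1501372 - 1*(-204502))) = (1/478 + 1435)/(-3578144 + (1501372 + 204502)) = (1/478 + 1435)/(-3578144 + 1705874) = (685931/478)/(-1872270) = (685931/478)*(-1/1872270) = -9661/12604860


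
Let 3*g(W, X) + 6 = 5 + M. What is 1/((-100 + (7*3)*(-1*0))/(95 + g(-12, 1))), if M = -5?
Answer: -93/100 ≈ -0.93000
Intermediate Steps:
g(W, X) = -2 (g(W, X) = -2 + (5 - 5)/3 = -2 + (⅓)*0 = -2 + 0 = -2)
1/((-100 + (7*3)*(-1*0))/(95 + g(-12, 1))) = 1/((-100 + (7*3)*(-1*0))/(95 - 2)) = 1/((-100 + 21*0)/93) = 1/((-100 + 0)*(1/93)) = 1/(-100*1/93) = 1/(-100/93) = -93/100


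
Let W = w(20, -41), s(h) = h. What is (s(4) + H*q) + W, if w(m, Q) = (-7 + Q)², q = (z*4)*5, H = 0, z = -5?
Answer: 2308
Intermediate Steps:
q = -100 (q = -5*4*5 = -20*5 = -100)
W = 2304 (W = (-7 - 41)² = (-48)² = 2304)
(s(4) + H*q) + W = (4 + 0*(-100)) + 2304 = (4 + 0) + 2304 = 4 + 2304 = 2308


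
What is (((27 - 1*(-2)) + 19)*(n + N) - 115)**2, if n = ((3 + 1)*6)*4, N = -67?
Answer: 1630729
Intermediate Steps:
n = 96 (n = (4*6)*4 = 24*4 = 96)
(((27 - 1*(-2)) + 19)*(n + N) - 115)**2 = (((27 - 1*(-2)) + 19)*(96 - 67) - 115)**2 = (((27 + 2) + 19)*29 - 115)**2 = ((29 + 19)*29 - 115)**2 = (48*29 - 115)**2 = (1392 - 115)**2 = 1277**2 = 1630729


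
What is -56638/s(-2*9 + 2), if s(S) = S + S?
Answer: 28319/16 ≈ 1769.9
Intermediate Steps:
s(S) = 2*S
-56638/s(-2*9 + 2) = -56638*1/(2*(-2*9 + 2)) = -56638*1/(2*(-18 + 2)) = -56638/(2*(-16)) = -56638/(-32) = -56638*(-1/32) = 28319/16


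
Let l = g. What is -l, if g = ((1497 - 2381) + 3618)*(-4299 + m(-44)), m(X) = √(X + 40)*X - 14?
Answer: 11791742 + 240592*I ≈ 1.1792e+7 + 2.4059e+5*I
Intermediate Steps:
m(X) = -14 + X*√(40 + X) (m(X) = √(40 + X)*X - 14 = X*√(40 + X) - 14 = -14 + X*√(40 + X))
g = -11791742 - 240592*I (g = ((1497 - 2381) + 3618)*(-4299 + (-14 - 44*√(40 - 44))) = (-884 + 3618)*(-4299 + (-14 - 88*I)) = 2734*(-4299 + (-14 - 88*I)) = 2734*(-4313 - 88*I) = -11791742 - 240592*I ≈ -1.1792e+7 - 2.4059e+5*I)
l = -11791742 - 240592*I ≈ -1.1792e+7 - 2.4059e+5*I
-l = -(-11791742 - 240592*I) = 11791742 + 240592*I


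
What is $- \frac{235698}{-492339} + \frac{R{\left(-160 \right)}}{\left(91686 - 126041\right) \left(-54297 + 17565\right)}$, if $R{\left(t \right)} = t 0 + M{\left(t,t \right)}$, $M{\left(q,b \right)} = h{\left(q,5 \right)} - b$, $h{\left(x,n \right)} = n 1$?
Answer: $\frac{6609643421827}{13806584459212} \approx 0.47873$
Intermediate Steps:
$h{\left(x,n \right)} = n$
$M{\left(q,b \right)} = 5 - b$
$R{\left(t \right)} = 5 - t$ ($R{\left(t \right)} = t 0 - \left(-5 + t\right) = 0 - \left(-5 + t\right) = 5 - t$)
$- \frac{235698}{-492339} + \frac{R{\left(-160 \right)}}{\left(91686 - 126041\right) \left(-54297 + 17565\right)} = - \frac{235698}{-492339} + \frac{5 - -160}{\left(91686 - 126041\right) \left(-54297 + 17565\right)} = \left(-235698\right) \left(- \frac{1}{492339}\right) + \frac{5 + 160}{\left(-34355\right) \left(-36732\right)} = \frac{78566}{164113} + \frac{165}{1261927860} = \frac{78566}{164113} + 165 \cdot \frac{1}{1261927860} = \frac{78566}{164113} + \frac{11}{84128524} = \frac{6609643421827}{13806584459212}$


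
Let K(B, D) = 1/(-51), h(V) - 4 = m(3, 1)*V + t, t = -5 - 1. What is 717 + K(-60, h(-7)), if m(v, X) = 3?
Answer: 36566/51 ≈ 716.98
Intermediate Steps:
t = -6
h(V) = -2 + 3*V (h(V) = 4 + (3*V - 6) = 4 + (-6 + 3*V) = -2 + 3*V)
K(B, D) = -1/51
717 + K(-60, h(-7)) = 717 - 1/51 = 36566/51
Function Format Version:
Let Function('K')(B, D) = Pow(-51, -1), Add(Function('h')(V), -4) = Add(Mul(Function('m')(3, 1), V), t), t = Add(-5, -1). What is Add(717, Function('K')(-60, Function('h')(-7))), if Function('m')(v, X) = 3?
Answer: Rational(36566, 51) ≈ 716.98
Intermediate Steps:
t = -6
Function('h')(V) = Add(-2, Mul(3, V)) (Function('h')(V) = Add(4, Add(Mul(3, V), -6)) = Add(4, Add(-6, Mul(3, V))) = Add(-2, Mul(3, V)))
Function('K')(B, D) = Rational(-1, 51)
Add(717, Function('K')(-60, Function('h')(-7))) = Add(717, Rational(-1, 51)) = Rational(36566, 51)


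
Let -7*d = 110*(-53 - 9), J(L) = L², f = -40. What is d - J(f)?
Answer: -4380/7 ≈ -625.71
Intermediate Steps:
d = 6820/7 (d = -110*(-53 - 9)/7 = -110*(-62)/7 = -⅐*(-6820) = 6820/7 ≈ 974.29)
d - J(f) = 6820/7 - 1*(-40)² = 6820/7 - 1*1600 = 6820/7 - 1600 = -4380/7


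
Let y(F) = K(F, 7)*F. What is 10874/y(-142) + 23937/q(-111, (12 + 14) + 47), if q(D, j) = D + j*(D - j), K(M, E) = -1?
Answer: 71933764/961553 ≈ 74.810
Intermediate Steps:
y(F) = -F
10874/y(-142) + 23937/q(-111, (12 + 14) + 47) = 10874/((-1*(-142))) + 23937/(-111 - ((12 + 14) + 47)**2 - 111*((12 + 14) + 47)) = 10874/142 + 23937/(-111 - (26 + 47)**2 - 111*(26 + 47)) = 10874*(1/142) + 23937/(-111 - 1*73**2 - 111*73) = 5437/71 + 23937/(-111 - 1*5329 - 8103) = 5437/71 + 23937/(-111 - 5329 - 8103) = 5437/71 + 23937/(-13543) = 5437/71 + 23937*(-1/13543) = 5437/71 - 23937/13543 = 71933764/961553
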